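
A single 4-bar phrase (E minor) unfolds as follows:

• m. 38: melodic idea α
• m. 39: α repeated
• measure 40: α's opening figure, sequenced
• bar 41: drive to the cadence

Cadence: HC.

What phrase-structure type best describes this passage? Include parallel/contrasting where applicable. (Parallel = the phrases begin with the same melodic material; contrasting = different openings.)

Basic idea (m. 38) + its repetition (m. 39) form the presentation; fragmentation and cadence (mm. 40–41) form the continuation — the 4-bar whole is a sentence.

sentence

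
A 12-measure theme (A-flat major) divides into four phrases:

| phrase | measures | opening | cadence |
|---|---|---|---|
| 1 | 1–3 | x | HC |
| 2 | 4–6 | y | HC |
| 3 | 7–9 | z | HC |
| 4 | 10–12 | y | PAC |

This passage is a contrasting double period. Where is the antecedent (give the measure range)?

measures 1–6

In a double period the four phrases pair into a large antecedent (phrases 1–2, ending half cadence) and a large consequent (phrases 3–4, ending perfect authentic cadence). The antecedent spans measures 1–6.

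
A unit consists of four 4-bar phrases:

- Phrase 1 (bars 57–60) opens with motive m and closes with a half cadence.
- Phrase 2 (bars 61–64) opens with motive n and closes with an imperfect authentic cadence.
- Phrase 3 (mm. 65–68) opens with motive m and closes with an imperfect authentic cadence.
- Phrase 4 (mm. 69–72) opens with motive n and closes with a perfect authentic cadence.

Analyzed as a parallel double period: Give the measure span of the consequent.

In a double period the four phrases pair into a large antecedent (phrases 1–2, ending imperfect authentic cadence) and a large consequent (phrases 3–4, ending perfect authentic cadence). The consequent spans measures 65–72.

measures 65–72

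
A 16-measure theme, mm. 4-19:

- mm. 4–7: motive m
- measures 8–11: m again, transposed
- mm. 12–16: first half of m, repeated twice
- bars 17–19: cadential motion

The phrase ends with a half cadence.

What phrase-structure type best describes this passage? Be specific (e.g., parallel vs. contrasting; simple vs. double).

sentence

Basic idea (mm. 4-7) + its repetition (mm. 8–11) form the presentation; fragmentation and cadence (bars 12–19) form the continuation — the 16-bar whole is a sentence.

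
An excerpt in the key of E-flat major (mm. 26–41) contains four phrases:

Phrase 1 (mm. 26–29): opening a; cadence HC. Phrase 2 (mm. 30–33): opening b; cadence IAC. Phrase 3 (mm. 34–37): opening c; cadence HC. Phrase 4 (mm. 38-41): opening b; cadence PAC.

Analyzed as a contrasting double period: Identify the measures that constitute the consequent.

In a double period the four phrases pair into a large antecedent (phrases 1–2, ending imperfect authentic cadence) and a large consequent (phrases 3–4, ending perfect authentic cadence). The consequent spans bars 34–41.

measures 34–41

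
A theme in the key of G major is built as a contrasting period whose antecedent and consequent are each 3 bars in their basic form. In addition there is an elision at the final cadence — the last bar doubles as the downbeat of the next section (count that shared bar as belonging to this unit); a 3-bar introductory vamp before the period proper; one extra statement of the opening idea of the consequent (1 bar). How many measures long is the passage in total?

Basic contrasting period: 3 + 3 = 6 bars.
6 (basic form) + 3 (introduction) + 1 (extra statement) = 10.
The elision shares a bar with the next section but does not change this unit's count.

10 measures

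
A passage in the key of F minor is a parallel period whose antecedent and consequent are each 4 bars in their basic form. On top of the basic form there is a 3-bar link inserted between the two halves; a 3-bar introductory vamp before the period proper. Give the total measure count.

14 measures

Basic parallel period: 4 + 4 = 8 bars.
8 (basic form) + 3 (link) + 3 (introduction) = 14.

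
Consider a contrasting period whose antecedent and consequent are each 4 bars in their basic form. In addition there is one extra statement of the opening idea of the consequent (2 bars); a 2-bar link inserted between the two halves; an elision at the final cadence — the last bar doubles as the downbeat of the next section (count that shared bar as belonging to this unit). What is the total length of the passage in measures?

Basic contrasting period: 4 + 4 = 8 bars.
8 (basic form) + 2 (extra statement) + 2 (link) = 12.
The elision shares a bar with the next section but does not change this unit's count.

12 measures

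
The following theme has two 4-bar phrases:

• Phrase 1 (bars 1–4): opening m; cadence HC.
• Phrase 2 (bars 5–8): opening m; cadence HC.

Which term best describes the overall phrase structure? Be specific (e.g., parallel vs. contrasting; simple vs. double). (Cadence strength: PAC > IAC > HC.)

repeated phrase

Both phrases have the same opening (m) and the same cadence (half cadence): the second is a restatement, not a consequent, so this is a repeated phrase rather than a period.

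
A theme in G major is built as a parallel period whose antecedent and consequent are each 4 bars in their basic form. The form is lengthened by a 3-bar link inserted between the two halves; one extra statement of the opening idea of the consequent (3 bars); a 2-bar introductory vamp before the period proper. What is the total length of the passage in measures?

Basic parallel period: 4 + 4 = 8 bars.
8 (basic form) + 3 (link) + 3 (extra statement) + 2 (introduction) = 16.

16 measures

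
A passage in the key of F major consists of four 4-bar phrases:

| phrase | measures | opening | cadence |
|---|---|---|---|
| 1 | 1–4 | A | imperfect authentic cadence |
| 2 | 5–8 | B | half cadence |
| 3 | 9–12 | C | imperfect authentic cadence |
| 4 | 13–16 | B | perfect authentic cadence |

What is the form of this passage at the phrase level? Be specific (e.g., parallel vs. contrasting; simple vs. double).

contrasting double period

Four phrases in two halves: the first half (measures 1–8) ends with a half cadence, the second (bars 9–16) with a perfect authentic cadence — a large antecedent–consequent pair, i.e. a double period.
Phrase 3 begins with different material from phrase 1, making it contrasting.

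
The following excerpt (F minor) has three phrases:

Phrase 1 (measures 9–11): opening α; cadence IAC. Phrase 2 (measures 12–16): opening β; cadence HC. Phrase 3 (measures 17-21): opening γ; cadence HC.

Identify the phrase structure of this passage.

phrase group

The final phrase closes with a half cadence, which is not stronger than the preceding half cadence; the 3 phrases lack an overall antecedent–consequent design and so form a phrase group.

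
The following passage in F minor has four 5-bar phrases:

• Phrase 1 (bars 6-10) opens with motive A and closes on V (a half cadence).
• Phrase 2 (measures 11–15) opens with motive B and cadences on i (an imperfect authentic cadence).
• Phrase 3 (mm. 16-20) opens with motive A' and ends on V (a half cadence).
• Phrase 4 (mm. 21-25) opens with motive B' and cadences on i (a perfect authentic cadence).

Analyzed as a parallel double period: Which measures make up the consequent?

measures 16–25

In a double period the four phrases pair into a large antecedent (phrases 1–2, ending imperfect authentic cadence) and a large consequent (phrases 3–4, ending perfect authentic cadence). The consequent spans mm. 16-25.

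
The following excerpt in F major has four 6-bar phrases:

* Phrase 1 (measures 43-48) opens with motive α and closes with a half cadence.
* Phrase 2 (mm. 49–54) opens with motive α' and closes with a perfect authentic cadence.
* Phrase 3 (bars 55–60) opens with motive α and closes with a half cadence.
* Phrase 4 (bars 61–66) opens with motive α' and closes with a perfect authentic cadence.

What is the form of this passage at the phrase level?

The cadence pattern HC–PAC–HC–PAC is weak–strong twice, and phrases 3–4 restate phrases 1–2: a period heard twice, not a double period (which would end weakly at phrase 2).

repeated period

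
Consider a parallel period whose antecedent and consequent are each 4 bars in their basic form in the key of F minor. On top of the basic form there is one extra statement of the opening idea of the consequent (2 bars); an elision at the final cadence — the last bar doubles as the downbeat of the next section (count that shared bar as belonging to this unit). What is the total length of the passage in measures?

Basic parallel period: 4 + 4 = 8 bars.
8 (basic form) + 2 (extra statement) = 10.
The elision shares a bar with the next section but does not change this unit's count.

10 measures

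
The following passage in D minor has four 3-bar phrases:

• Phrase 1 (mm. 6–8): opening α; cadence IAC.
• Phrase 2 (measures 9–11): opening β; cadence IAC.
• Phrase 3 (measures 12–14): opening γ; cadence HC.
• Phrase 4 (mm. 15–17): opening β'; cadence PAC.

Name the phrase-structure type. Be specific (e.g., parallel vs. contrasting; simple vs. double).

contrasting double period

Four phrases in two halves: the first half (mm. 6–11) ends with an imperfect authentic cadence, the second (mm. 12–17) with a perfect authentic cadence — a large antecedent–consequent pair, i.e. a double period.
Phrase 3 begins with different material from phrase 1, making it contrasting.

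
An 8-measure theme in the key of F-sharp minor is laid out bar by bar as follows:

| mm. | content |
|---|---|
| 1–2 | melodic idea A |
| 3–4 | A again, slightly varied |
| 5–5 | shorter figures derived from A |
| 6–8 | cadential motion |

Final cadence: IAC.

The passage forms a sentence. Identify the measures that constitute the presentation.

measures 1–4

The presentation of a sentence is the basic idea (mm. 1-2) plus its repetition (measures 3–4); the presentation is therefore bars 1-4.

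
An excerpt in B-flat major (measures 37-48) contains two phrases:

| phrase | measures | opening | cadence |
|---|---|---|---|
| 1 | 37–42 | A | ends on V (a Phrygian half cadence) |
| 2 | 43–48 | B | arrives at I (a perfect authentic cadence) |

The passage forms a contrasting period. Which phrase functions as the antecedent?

The phrase ending with the weaker cadence (Phrygian half cadence) is the antecedent; the one ending more conclusively (perfect authentic cadence) is the consequent. The antecedent is phrase 1.

phrase 1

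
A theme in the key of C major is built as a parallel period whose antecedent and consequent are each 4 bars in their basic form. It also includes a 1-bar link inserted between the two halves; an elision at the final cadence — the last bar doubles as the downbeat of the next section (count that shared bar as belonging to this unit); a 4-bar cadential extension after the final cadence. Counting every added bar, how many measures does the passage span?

13 measures

Basic parallel period: 4 + 4 = 8 bars.
8 (basic form) + 1 (link) + 4 (cadential extension) = 13.
The elision shares a bar with the next section but does not change this unit's count.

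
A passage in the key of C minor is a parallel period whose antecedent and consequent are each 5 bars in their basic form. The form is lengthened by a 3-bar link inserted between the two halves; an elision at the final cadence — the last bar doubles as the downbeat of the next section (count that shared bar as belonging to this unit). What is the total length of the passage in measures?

13 measures

Basic parallel period: 5 + 5 = 10 bars.
10 (basic form) + 3 (link) = 13.
The elision shares a bar with the next section but does not change this unit's count.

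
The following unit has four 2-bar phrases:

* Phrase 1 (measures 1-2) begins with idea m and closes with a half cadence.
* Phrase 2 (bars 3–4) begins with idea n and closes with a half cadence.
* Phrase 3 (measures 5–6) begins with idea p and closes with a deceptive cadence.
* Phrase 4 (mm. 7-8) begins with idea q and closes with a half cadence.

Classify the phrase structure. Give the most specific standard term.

phrase group

Phrase 4 ends with a half cadence, no stronger than phrase 2's half cadence, so the four phrases do not form a double period; nor do phrases 3–4 duplicate 1–2, so it is not a repeated period. With no phrase reaching a conclusive cadence, the passage is a phrase group.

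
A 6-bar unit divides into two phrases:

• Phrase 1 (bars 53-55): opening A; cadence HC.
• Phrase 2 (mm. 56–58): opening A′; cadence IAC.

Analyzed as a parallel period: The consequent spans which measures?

measures 56–58

The antecedent is the phrase ending with the weaker cadence (half cadence, phrase 1) and the consequent the one ending more conclusively (imperfect authentic cadence, phrase 2); the consequent is mm. 56-58.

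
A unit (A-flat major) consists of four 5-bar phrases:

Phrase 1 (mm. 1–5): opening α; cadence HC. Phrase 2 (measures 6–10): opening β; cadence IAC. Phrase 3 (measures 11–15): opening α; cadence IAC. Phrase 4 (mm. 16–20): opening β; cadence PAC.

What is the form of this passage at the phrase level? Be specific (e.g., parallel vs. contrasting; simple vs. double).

Four phrases in two halves: the first half (mm. 1–10) ends with an imperfect authentic cadence, the second (mm. 11–20) with a perfect authentic cadence — a large antecedent–consequent pair, i.e. a double period.
Phrase 3 begins with the same material as phrase 1, making it parallel.

parallel double period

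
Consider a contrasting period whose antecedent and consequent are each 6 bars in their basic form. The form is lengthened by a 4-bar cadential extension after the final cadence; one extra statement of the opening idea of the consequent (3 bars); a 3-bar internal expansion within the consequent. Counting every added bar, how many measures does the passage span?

22 measures

Basic contrasting period: 6 + 6 = 12 bars.
12 (basic form) + 4 (cadential extension) + 3 (extra statement) + 3 (internal expansion) = 22.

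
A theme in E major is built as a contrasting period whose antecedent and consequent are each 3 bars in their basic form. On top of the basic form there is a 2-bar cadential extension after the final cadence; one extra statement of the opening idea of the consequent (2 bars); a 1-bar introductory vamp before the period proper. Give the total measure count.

Basic contrasting period: 3 + 3 = 6 bars.
6 (basic form) + 2 (cadential extension) + 2 (extra statement) + 1 (introduction) = 11.

11 measures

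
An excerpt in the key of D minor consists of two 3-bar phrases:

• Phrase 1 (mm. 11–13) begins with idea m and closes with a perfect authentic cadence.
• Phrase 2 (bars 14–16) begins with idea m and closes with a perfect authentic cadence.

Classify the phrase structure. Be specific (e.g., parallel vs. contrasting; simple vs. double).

Both phrases have the same opening (m) and the same cadence (perfect authentic cadence): the second is a restatement, not a consequent, so this is a repeated phrase rather than a period.

repeated phrase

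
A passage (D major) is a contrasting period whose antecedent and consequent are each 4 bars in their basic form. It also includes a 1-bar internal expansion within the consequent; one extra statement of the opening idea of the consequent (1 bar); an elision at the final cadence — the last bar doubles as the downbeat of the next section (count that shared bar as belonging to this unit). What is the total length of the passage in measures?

10 measures

Basic contrasting period: 4 + 4 = 8 bars.
8 (basic form) + 1 (internal expansion) + 1 (extra statement) = 10.
The elision shares a bar with the next section but does not change this unit's count.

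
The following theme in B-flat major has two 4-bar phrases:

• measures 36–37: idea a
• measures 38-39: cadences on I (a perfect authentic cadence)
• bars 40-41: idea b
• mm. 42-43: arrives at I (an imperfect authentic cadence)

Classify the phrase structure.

phrase group

The second phrase closes with an imperfect authentic cadence, which is not stronger than the first phrase's perfect authentic cadence; without a weak→strong cadential pair there is no antecedent–consequent relationship, so this is a phrase group rather than a period.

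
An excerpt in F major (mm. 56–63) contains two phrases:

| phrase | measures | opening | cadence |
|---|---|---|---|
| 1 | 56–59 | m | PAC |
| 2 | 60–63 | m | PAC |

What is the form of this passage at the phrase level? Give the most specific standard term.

repeated phrase

Both phrases have the same opening (m) and the same cadence (perfect authentic cadence): the second is a restatement, not a consequent, so this is a repeated phrase rather than a period.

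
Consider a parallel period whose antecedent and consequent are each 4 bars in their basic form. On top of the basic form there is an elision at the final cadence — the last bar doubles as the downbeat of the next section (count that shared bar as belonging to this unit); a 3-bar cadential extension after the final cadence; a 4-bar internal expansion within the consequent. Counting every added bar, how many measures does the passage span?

15 measures

Basic parallel period: 4 + 4 = 8 bars.
8 (basic form) + 3 (cadential extension) + 4 (internal expansion) = 15.
The elision shares a bar with the next section but does not change this unit's count.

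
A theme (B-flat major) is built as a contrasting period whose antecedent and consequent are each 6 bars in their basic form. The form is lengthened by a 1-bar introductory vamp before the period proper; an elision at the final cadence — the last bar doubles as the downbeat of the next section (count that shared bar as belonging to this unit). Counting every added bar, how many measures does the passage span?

13 measures

Basic contrasting period: 6 + 6 = 12 bars.
12 (basic form) + 1 (introduction) = 13.
The elision shares a bar with the next section but does not change this unit's count.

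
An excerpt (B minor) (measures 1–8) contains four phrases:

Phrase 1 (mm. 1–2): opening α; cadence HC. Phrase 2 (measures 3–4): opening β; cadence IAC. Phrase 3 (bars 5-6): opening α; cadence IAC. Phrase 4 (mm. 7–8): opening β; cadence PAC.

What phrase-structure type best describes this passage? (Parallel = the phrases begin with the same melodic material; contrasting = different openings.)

Four phrases in two halves: the first half (mm. 1-4) ends with an imperfect authentic cadence, the second (mm. 5–8) with a perfect authentic cadence — a large antecedent–consequent pair, i.e. a double period.
Phrase 3 begins with the same material as phrase 1, making it parallel.

parallel double period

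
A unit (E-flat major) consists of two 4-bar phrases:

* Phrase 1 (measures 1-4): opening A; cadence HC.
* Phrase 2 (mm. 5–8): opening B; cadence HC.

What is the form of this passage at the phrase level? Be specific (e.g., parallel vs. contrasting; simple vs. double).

The second phrase closes with a half cadence, which is not stronger than the first phrase's half cadence; without a weak→strong cadential pair there is no antecedent–consequent relationship, so this is a phrase group rather than a period.

phrase group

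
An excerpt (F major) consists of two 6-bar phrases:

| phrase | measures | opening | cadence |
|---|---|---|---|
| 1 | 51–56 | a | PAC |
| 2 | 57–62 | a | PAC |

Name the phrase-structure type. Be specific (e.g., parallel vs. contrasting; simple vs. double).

Both phrases have the same opening (a) and the same cadence (perfect authentic cadence): the second is a restatement, not a consequent, so this is a repeated phrase rather than a period.

repeated phrase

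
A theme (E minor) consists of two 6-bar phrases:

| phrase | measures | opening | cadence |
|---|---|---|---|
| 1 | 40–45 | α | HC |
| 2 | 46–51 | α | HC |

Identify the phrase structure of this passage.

repeated phrase

Both phrases have the same opening (α) and the same cadence (half cadence): the second is a restatement, not a consequent, so this is a repeated phrase rather than a period.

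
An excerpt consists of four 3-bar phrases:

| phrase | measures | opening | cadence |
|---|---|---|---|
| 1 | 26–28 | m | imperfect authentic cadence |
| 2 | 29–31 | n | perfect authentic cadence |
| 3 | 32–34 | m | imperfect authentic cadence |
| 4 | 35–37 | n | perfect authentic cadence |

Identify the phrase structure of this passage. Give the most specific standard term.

repeated period

The cadence pattern IAC–PAC–IAC–PAC is weak–strong twice, and phrases 3–4 restate phrases 1–2: a period heard twice, not a double period (which would end weakly at phrase 2).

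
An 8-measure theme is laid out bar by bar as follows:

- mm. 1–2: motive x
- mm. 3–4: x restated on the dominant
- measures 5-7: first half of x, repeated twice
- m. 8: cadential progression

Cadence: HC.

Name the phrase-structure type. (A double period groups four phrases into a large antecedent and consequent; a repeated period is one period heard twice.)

Basic idea (mm. 1-2) + its repetition (measures 3-4) form the presentation; fragmentation and cadence (mm. 5–8) form the continuation — the 8-bar whole is a sentence.

sentence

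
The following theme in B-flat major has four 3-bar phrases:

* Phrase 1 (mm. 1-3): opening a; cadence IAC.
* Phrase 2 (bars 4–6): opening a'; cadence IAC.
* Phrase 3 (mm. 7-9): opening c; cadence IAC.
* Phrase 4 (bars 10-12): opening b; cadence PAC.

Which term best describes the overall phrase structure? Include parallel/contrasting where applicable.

Four phrases in two halves: the first half (mm. 1-6) ends with an imperfect authentic cadence, the second (measures 7–12) with a perfect authentic cadence — a large antecedent–consequent pair, i.e. a double period.
Phrase 3 begins with different material from phrase 1, making it contrasting.

contrasting double period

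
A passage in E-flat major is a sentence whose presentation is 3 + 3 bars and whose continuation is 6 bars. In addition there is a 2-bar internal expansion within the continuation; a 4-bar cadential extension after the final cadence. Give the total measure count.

18 measures

Basic sentence: 3 + 3 + 6 = 12 bars.
12 (basic form) + 2 (internal expansion) + 4 (cadential extension) = 18.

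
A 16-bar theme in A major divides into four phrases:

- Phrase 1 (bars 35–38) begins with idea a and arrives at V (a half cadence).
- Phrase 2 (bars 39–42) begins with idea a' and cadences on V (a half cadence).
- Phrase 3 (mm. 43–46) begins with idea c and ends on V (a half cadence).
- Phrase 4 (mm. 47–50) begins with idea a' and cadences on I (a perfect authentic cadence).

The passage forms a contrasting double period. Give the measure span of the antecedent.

In a double period the four phrases pair into a large antecedent (phrases 1–2, ending half cadence) and a large consequent (phrases 3–4, ending perfect authentic cadence). The antecedent spans bars 35–42.

measures 35–42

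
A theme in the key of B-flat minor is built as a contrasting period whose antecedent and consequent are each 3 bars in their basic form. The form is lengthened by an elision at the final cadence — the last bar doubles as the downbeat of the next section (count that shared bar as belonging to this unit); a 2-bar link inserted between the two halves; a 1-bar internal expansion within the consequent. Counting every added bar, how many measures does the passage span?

Basic contrasting period: 3 + 3 = 6 bars.
6 (basic form) + 2 (link) + 1 (internal expansion) = 9.
The elision shares a bar with the next section but does not change this unit's count.

9 measures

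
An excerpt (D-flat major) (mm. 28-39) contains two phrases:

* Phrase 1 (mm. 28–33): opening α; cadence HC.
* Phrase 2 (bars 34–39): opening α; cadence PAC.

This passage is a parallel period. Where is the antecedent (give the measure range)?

measures 28–33

The antecedent is the phrase ending with the weaker cadence (half cadence, phrase 1) and the consequent the one ending more conclusively (perfect authentic cadence, phrase 2); the antecedent is measures 28–33.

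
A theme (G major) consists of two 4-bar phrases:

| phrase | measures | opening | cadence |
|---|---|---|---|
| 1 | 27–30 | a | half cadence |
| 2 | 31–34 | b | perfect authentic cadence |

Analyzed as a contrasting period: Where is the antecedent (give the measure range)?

measures 27–30

The antecedent is the phrase ending with the weaker cadence (half cadence, phrase 1) and the consequent the one ending more conclusively (perfect authentic cadence, phrase 2); the antecedent is measures 27–30.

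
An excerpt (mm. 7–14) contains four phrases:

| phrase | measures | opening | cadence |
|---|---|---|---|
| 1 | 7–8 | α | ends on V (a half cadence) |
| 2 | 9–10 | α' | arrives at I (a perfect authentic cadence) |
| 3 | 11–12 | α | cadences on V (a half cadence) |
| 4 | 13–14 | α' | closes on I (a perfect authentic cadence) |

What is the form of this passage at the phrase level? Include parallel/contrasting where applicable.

repeated period

The cadence pattern HC–PAC–HC–PAC is weak–strong twice, and phrases 3–4 restate phrases 1–2: a period heard twice, not a double period (which would end weakly at phrase 2).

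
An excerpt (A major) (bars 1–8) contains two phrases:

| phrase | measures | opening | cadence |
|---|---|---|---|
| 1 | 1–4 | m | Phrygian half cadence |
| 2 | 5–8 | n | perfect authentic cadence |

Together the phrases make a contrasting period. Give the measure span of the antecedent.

measures 1–4

The phrase ending with the weaker cadence (Phrygian half cadence) is the antecedent; the one ending more conclusively (perfect authentic cadence) is the consequent. The antecedent is measures 1–4.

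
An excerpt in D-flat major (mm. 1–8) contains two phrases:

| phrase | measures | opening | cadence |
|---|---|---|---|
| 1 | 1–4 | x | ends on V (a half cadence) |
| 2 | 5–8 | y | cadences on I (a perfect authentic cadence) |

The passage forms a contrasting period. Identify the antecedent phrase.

phrase 1

The phrase ending with the weaker cadence (half cadence) is the antecedent; the one ending more conclusively (perfect authentic cadence) is the consequent. The antecedent is phrase 1.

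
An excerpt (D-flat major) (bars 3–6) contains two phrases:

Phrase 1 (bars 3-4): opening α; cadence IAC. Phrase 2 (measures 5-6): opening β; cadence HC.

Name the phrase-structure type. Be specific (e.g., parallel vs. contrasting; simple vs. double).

The second phrase closes with a half cadence, which is not stronger than the first phrase's imperfect authentic cadence; without a weak→strong cadential pair there is no antecedent–consequent relationship, so this is a phrase group rather than a period.

phrase group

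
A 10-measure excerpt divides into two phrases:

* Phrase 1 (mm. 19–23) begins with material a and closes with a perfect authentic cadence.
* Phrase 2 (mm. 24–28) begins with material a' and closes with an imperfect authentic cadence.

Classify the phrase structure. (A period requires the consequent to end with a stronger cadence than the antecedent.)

phrase group

The second phrase closes with an imperfect authentic cadence, which is not stronger than the first phrase's perfect authentic cadence; without a weak→strong cadential pair there is no antecedent–consequent relationship, so this is a phrase group rather than a period.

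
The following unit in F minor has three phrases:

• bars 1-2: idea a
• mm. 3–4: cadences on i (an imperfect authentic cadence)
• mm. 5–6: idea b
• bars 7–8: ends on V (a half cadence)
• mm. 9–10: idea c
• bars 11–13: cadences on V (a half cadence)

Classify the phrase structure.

The final phrase closes with a half cadence, which is not stronger than the preceding half cadence; the 3 phrases lack an overall antecedent–consequent design and so form a phrase group.

phrase group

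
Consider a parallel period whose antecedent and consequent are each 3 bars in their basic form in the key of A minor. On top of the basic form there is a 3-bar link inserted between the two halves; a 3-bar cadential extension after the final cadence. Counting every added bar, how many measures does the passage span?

Basic parallel period: 3 + 3 = 6 bars.
6 (basic form) + 3 (link) + 3 (cadential extension) = 12.

12 measures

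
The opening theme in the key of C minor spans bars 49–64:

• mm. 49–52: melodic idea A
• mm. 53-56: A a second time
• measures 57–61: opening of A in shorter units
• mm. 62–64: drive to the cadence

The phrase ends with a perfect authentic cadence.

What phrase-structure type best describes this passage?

sentence

Basic idea (bars 49–52) + its repetition (measures 53–56) form the presentation; fragmentation and cadence (bars 57-64) form the continuation — the 16-bar whole is a sentence.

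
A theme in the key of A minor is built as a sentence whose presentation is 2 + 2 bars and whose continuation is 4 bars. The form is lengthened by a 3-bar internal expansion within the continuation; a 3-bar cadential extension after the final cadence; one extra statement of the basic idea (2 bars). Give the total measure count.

16 measures

Basic sentence: 2 + 2 + 4 = 8 bars.
8 (basic form) + 3 (internal expansion) + 3 (cadential extension) + 2 (extra statement) = 16.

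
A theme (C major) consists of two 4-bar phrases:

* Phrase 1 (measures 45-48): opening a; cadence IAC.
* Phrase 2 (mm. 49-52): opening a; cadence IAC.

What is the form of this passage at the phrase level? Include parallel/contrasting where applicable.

Both phrases have the same opening (a) and the same cadence (imperfect authentic cadence): the second is a restatement, not a consequent, so this is a repeated phrase rather than a period.

repeated phrase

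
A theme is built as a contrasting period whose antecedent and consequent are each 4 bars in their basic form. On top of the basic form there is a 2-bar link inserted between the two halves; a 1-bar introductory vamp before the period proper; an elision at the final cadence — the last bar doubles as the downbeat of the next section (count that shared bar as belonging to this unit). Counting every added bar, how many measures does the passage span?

Basic contrasting period: 4 + 4 = 8 bars.
8 (basic form) + 2 (link) + 1 (introduction) = 11.
The elision shares a bar with the next section but does not change this unit's count.

11 measures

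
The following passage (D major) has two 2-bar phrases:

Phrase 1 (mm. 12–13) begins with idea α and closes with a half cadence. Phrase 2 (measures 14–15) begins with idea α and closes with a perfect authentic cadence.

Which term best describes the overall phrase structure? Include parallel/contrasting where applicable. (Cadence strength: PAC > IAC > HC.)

parallel period

Phrase 1 ends with a half cadence (weaker) and phrase 2 with a perfect authentic cadence (stronger): antecedent + consequent = a period.
The two phrases open with the same material (α / α), so the period is parallel.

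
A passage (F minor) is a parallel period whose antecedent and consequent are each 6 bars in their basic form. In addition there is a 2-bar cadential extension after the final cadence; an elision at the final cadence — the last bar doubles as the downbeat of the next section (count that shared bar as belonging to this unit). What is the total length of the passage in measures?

Basic parallel period: 6 + 6 = 12 bars.
12 (basic form) + 2 (cadential extension) = 14.
The elision shares a bar with the next section but does not change this unit's count.

14 measures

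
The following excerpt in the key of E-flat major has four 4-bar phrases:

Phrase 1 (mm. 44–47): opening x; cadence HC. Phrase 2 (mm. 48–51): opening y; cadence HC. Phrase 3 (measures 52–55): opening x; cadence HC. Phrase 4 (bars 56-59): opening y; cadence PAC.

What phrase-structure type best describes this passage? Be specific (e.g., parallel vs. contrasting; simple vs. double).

Four phrases in two halves: the first half (mm. 44–51) ends with a half cadence, the second (bars 52–59) with a perfect authentic cadence — a large antecedent–consequent pair, i.e. a double period.
Phrase 3 begins with the same material as phrase 1, making it parallel.

parallel double period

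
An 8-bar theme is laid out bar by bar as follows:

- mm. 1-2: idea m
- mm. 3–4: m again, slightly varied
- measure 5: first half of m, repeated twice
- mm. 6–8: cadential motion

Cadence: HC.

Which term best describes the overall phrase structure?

Basic idea (bars 1–2) + its repetition (measures 3–4) form the presentation; fragmentation and cadence (measures 5-8) form the continuation — the 8-bar whole is a sentence.

sentence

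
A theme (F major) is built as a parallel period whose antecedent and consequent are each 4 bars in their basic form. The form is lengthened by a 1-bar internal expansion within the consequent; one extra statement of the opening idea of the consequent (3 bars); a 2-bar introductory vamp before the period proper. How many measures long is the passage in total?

Basic parallel period: 4 + 4 = 8 bars.
8 (basic form) + 1 (internal expansion) + 3 (extra statement) + 2 (introduction) = 14.

14 measures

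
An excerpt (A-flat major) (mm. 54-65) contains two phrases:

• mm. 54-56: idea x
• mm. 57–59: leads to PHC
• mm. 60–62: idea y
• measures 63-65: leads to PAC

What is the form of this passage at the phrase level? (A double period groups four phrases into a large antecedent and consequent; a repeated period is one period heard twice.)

Phrase 1 ends with a Phrygian half cadence (weaker) and phrase 2 with a perfect authentic cadence (stronger): antecedent + consequent = a period.
The two phrases open with different material (x / y), so the period is contrasting.

contrasting period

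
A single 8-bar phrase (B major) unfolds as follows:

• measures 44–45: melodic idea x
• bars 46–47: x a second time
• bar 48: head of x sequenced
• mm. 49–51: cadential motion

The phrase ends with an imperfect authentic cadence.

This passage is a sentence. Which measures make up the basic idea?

measures 44–45

The presentation of a sentence is the basic idea (bars 44–45) plus its repetition (mm. 46-47); the basic idea is therefore mm. 44-45.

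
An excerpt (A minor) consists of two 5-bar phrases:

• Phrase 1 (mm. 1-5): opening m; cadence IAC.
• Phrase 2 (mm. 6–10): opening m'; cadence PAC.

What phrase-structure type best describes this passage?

parallel period

Phrase 1 ends with an imperfect authentic cadence (weaker) and phrase 2 with a perfect authentic cadence (stronger): antecedent + consequent = a period.
The two phrases open with the same material (m / m'), so the period is parallel.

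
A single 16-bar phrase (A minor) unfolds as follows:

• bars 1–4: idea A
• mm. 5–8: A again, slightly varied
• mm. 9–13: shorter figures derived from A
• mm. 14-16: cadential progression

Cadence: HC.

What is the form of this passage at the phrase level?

Basic idea (measures 1-4) + its repetition (mm. 5–8) form the presentation; fragmentation and cadence (bars 9-16) form the continuation — the 16-bar whole is a sentence.

sentence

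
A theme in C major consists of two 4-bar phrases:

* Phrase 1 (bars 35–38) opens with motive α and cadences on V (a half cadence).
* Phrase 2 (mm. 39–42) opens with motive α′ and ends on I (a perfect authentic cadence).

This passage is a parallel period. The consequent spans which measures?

measures 39–42

The antecedent is the phrase ending with the weaker cadence (half cadence, phrase 1) and the consequent the one ending more conclusively (perfect authentic cadence, phrase 2); the consequent is mm. 39-42.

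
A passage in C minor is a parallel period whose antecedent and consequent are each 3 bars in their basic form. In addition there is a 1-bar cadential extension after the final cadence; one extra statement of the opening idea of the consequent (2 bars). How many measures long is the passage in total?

Basic parallel period: 3 + 3 = 6 bars.
6 (basic form) + 1 (cadential extension) + 2 (extra statement) = 9.

9 measures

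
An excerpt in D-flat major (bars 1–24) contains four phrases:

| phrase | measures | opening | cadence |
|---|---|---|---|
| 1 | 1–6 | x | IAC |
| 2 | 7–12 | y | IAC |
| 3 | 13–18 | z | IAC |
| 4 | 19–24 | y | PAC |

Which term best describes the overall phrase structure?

contrasting double period

Four phrases in two halves: the first half (mm. 1–12) ends with an imperfect authentic cadence, the second (mm. 13-24) with a perfect authentic cadence — a large antecedent–consequent pair, i.e. a double period.
Phrase 3 begins with different material from phrase 1, making it contrasting.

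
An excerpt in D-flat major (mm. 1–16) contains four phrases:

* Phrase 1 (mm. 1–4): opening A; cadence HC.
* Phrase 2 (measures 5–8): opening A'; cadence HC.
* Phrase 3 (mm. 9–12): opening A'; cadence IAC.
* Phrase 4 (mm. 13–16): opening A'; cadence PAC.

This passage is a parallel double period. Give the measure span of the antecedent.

In a double period the four phrases pair into a large antecedent (phrases 1–2, ending half cadence) and a large consequent (phrases 3–4, ending perfect authentic cadence). The antecedent spans mm. 1-8.

measures 1–8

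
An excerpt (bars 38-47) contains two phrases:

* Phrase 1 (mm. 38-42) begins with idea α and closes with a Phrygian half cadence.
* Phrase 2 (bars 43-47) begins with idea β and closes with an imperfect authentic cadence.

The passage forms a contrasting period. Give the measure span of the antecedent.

The phrase ending with the weaker cadence (Phrygian half cadence) is the antecedent; the one ending more conclusively (imperfect authentic cadence) is the consequent. The antecedent is measures 38–42.

measures 38–42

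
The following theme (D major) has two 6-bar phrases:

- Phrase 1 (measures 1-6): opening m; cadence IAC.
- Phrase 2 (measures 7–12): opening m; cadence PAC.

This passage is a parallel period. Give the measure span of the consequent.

The antecedent is the phrase ending with the weaker cadence (imperfect authentic cadence, phrase 1) and the consequent the one ending more conclusively (perfect authentic cadence, phrase 2); the consequent is bars 7–12.

measures 7–12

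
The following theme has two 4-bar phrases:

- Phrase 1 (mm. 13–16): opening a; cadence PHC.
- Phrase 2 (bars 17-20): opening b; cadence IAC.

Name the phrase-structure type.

Phrase 1 ends with a Phrygian half cadence (weaker) and phrase 2 with an imperfect authentic cadence (stronger): antecedent + consequent = a period.
The two phrases open with different material (a / b), so the period is contrasting.

contrasting period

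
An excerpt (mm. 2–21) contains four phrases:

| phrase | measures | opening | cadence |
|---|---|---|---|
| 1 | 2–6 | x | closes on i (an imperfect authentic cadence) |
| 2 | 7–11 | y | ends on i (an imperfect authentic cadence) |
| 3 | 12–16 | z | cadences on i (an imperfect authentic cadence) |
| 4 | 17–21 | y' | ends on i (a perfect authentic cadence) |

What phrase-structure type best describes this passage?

contrasting double period

Four phrases in two halves: the first half (measures 2–11) ends with an imperfect authentic cadence, the second (mm. 12–21) with a perfect authentic cadence — a large antecedent–consequent pair, i.e. a double period.
Phrase 3 begins with different material from phrase 1, making it contrasting.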